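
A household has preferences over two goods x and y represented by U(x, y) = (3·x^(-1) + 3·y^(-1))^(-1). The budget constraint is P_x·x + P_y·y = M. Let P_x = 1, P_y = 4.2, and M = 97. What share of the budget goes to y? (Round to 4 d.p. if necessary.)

MRS = MU_x/MU_y = (y/x)^(2). Set equal to P_x/P_y.
Hence y/x = (P_x/P_y)^(1/(2)), i.e. raised to the 0.5 power.
Substitute y = (y/x)·x into the budget: x* = M/(P_x + P_y·(y/x)).
Numerically y/x = 0.48795, so x* = 97/(1 + 4.2·0.48795) = 31.8096 and y* = 0.48795·31.8096 = 15.5215.
Expenditure on y: 4.2·15.5215 = 65.1904; share = 0.6721.

share on y = 0.6721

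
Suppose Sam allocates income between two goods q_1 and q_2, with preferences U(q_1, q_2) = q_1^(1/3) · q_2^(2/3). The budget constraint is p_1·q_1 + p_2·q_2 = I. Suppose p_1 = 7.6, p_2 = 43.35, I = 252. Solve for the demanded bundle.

q_1* = 11.0526, q_2* = 3.8754

Tangency: MRS = (1/2)·q_2/q_1 = p_1/p_2.
So 1/3·p_2·q_2 = 2/3·p_1·q_1; combined with the budget, a share 1/3 of income goes to q_1.
Demand: q_1*(p_1,p_2,I) = 1/3·I/p_1 and q_2* = 2/3·I/p_2.
At p_1=7.6, p_2=43.35, I=252: q_1* = 1/3·252/7.6 = 11.0526, q_2* = 3.8754.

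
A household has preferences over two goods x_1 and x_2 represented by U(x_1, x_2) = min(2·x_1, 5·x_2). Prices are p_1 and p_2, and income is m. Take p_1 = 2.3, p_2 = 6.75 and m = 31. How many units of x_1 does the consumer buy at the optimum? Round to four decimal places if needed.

With perfect complements, no substitution: consume in ratio x_1:x_2 = 5:2.
Budget: p_1·x_1 + p_2·(2/5)·x_1 = m, so (5·p_1 + 2·p_2)·x_1 = 5·m.
Demand: x_1*(p_1,p_2,m) = 5·m/(5·p_1 + 2·p_2), x_2* = 2·m/(5·p_1 + 2·p_2).
Here 5·2.3 + 2·6.75 = 25, giving x_1* = 6.2.

x_1* = 6.2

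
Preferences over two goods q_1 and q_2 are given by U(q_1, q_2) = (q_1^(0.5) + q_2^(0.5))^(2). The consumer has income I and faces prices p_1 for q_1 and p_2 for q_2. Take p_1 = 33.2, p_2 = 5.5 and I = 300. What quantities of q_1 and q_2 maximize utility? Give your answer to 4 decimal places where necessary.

q_1* = 1.2842, q_2* = 46.7935

With the ratio pinned down, the budget gives q_1* = I/(p_1 + p_2·(q_2/q_1)) and q_2* = (q_2/q_1)·q_1*.
Numerically q_2/q_1 = 36.437686, so q_1* = 300/(33.2 + 5.5·36.437686) = 1.2842 and q_2* = 36.437686·1.2842 = 46.7935.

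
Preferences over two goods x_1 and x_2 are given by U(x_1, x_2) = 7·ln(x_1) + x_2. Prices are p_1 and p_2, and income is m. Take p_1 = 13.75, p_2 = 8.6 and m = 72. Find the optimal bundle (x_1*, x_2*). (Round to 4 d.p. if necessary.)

x_1* = 4.3782, x_2* = 1.3721

MU_x_1 = 7/x_1, MU_x_2 = 1. Tangency: 7/x_1 = p_1/p_2.
So x_1*(p_1,p_2) = 7·p_2/p_1, independent of income; and x_2* = (m − 7·p_2)/p_2.
At the given prices: x_1* = 7·8.6/13.75 = 4.3782, and x_2* = 1.3721.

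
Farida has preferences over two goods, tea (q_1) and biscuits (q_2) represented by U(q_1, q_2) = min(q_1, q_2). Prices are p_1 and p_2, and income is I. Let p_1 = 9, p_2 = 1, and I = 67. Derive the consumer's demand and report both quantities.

Leontief preferences: the optimum is at the kink where q_1/1 = q_2/1, i.e. q_2 = q_1.
Budget: p_1·q_1 + p_2·q_1 = I, so (p_1 + p_2)·q_1 = I.
Demand: q_1*(p_1,p_2,I) = I/(p_1 + p_2), q_2* = I/(p_1 + p_2).
Here 9 + 1 = 10, giving q_1* = 6.7 and q_2* = 6.7.

q_1* = 6.7, q_2* = 6.7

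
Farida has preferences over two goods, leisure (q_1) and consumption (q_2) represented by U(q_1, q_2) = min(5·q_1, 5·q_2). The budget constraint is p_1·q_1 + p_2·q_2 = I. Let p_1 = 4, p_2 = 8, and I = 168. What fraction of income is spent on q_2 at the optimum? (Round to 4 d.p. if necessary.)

share on q_2 = 0.6667

Here 5·4 + 5·8 = 60, giving q_1* = 14 and q_2* = 14.
Expenditure on q_2: 8·14 = 112; share = 0.6667.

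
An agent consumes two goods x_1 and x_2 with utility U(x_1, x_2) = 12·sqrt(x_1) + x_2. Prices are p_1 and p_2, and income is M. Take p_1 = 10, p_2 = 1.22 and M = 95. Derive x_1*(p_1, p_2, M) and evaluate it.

MU_x_1 = 6/√x_1, MU_x_2 = 1. Tangency: 6/√x_1 = p_1/p_2.
Thus x_1* = (6·p_2/p_1)² — independent of M — with the rest of income spent on x_2.
Plugging in: x_1* = (6·1.22/10)² = 0.5358.

x_1* = 0.5358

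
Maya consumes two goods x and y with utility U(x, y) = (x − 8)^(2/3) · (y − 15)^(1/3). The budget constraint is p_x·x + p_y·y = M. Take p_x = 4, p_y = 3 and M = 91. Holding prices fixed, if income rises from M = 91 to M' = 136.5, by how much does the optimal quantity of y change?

MRS = 2·(y−15)/(x−8). Tangency with p_x/p_y gives y−15 = (1/2)·(p_x/p_y)·(x−8).
Substituting into the budget: x* = 8 + 2/3·(M − 8·p_x − 15·p_y)/p_x, and y* = 15 + 1/3·(…)/p_y.
Discretionary income = 91 − 8·4 − 15·3 = 14; y* = 15 + 1/3·14/3 = 16.5556.
At M' = 136.5: y* = 21.6111. Change: 21.6111 − 16.5556 = 5.0556.

Δy* = 5.0556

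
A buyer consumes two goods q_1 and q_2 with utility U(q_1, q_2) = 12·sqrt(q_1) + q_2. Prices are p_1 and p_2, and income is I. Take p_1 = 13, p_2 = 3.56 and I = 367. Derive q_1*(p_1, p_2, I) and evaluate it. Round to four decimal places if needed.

Plugging in: q_1* = (6·3.56/13)² = 2.6997.

q_1* = 2.6997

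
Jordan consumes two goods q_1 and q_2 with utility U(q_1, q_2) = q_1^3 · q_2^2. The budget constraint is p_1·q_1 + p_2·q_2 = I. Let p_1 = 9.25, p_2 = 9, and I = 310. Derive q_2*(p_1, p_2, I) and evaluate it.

MU_q_1/MU_q_2 = (3·q_2)/(2·q_1); tangency sets this equal to p_1/p_2.
Rearranging, p_2·q_2 = (2/3)·p_1·q_1. Substituting into the budget gives p_1·q_1·(1 + (2/3)) = I.
Demand: q_1*(p_1,p_2,I) = 0.6·I/p_1 and q_2* = 0.4·I/p_2.
At p_1=9.25, p_2=9, I=310: q_2* = 0.4·310/9 = 13.7778.

q_2* = 13.7778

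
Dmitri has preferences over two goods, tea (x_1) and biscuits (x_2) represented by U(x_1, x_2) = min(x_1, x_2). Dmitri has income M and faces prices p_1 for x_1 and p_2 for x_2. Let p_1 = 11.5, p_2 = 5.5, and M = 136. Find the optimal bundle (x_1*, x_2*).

Leontief preferences: the optimum is at the kink where x_1/1 = x_2/1, i.e. x_2 = x_1.
Budget: p_1·x_1 + p_2·x_1 = M, so (p_1 + p_2)·x_1 = M.
Demand: x_1*(p_1,p_2,M) = M/(p_1 + p_2), x_2* = M/(p_1 + p_2).
Here 11.5 + 5.5 = 17, giving x_1* = 8 and x_2* = 8.

x_1* = 8, x_2* = 8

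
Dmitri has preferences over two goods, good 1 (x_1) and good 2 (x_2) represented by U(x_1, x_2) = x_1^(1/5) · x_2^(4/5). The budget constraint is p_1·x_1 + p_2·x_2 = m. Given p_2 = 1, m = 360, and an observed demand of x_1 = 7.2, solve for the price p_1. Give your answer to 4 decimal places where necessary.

Tangency: MRS = (1/4)·x_2/x_1 = p_1/p_2.
Rearranging, p_2·x_2 = 4·p_1·x_1. Substituting into the budget gives p_1·x_1·(1 + 4) = m.
Demand: x_1*(p_1,p_2,m) = 0.2·m/p_1 and x_2* = 0.8·m/p_2.
Set x_1* = 7.2 in the demand function and solve for p_1: p_1 = 10.

p_1 = 10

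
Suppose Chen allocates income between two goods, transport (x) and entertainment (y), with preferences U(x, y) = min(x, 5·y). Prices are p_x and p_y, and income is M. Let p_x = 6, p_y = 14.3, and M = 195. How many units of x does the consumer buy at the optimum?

x* = 22.009

With perfect complements, no substitution: consume in ratio x:y = 5:1.
Budget: p_x·x + p_y·(1/5)·x = M, so (5·p_x + p_y)·x = 5·M.
Demand: x*(p_x,p_y,M) = 5·M/(5·p_x + p_y), y* = M/(5·p_x + p_y).
Here 5·6 + 14.3 = 44.3, giving x* = 22.009.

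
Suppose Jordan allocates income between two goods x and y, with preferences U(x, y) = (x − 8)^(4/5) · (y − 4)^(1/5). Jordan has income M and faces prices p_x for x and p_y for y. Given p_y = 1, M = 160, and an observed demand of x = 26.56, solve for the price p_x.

p_x = 5

MRS = 4·(y−4)/(x−8). Tangency with p_x/p_y gives y−4 = (1/4)·(p_x/p_y)·(x−8).
After buying the subsistence bundle (8, 4), a share 0.8 of the remaining income goes to x: x* = 8 + 0.8·(M − 8p_x − 4p_y)/p_x.
Set x* = 26.56 in the demand function and solve for p_x: p_x = 5.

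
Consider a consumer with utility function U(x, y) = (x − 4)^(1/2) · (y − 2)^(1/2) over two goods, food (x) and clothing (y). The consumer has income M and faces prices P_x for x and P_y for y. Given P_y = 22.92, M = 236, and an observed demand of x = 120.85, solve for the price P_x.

Let x' = x−4, y' = y−2. MRS = y'/x' = P_x/P_y.
After buying the subsistence bundle (4, 2), a share 0.5 of the remaining income goes to x: x* = 4 + 0.5·(M − 4P_x − 2P_y)/P_x.
Set x* = 120.85 in the demand function and solve for P_x: P_x = 0.8.

P_x = 0.8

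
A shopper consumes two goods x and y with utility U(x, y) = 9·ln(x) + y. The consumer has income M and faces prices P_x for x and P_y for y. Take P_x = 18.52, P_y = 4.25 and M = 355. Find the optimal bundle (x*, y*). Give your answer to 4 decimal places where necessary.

Set MRS = P_x/P_y: (9/x)/1 = P_x/P_y.
So x*(P_x,P_y) = 9·P_y/P_x, independent of income; and y* = (M − 9·P_y)/P_y.
At the given prices: x* = 9·4.25/18.52 = 2.0653, and y* = 74.5294.

x* = 2.0653, y* = 74.5294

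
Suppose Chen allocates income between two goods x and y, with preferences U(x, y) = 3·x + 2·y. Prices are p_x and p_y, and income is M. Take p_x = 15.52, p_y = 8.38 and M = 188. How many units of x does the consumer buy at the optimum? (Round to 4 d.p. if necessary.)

Linear utility — the consumer picks whichever good has higher MU/price: 3/15.52 = 0.1933 vs 2/8.38 = 0.2387.
y gives more utility per dollar, so spend all income on y: y* = M/p_y, x* = 0.
Numerically: x* = 0, y* = 22.4344.

x* = 0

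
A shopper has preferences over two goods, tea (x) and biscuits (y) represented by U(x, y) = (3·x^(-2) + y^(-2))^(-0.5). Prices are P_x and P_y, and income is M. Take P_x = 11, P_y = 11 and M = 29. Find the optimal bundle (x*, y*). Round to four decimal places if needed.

MRS = MU_x/MU_y = 3·(y/x)^(3). Set equal to P_x/P_y.
Hence y/x = ((1/3)·P_x/P_y)^(1/(3)), i.e. raised to the 1/3 power.
Substitute y = (y/x)·x into the budget: x* = M/(P_x + P_y·(y/x)).
Numerically y/x = 0.693361, so x* = 29/(11 + 11·0.693361) = 1.5569 and y* = 0.693361·1.5569 = 1.0795.

x* = 1.5569, y* = 1.0795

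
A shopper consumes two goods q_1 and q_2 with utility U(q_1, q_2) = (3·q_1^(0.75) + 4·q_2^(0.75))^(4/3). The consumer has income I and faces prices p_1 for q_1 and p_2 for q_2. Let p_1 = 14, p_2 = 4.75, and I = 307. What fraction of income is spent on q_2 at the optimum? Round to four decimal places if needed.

share on q_2 = 0.9878

From the CES first-order condition, (3/4)·(q_2/q_1)^(0.25) = p_1/p_2.
Solve for the ratio: q_2/q_1 = [(4/3)·p_1/p_2]^(4).
With the ratio pinned down, the budget gives q_1* = I/(p_1 + p_2·(q_2/q_1)) and q_2* = (q_2/q_1)·q_1*.
Numerically q_2/q_1 = 238.502343, so q_1* = 307/(14 + 4.75·238.502343) = 0.2677 and q_2* = 238.502343·0.2677 = 63.8426.
Expenditure on q_2: 4.75·63.8426 = 303.2525; share = 0.9878.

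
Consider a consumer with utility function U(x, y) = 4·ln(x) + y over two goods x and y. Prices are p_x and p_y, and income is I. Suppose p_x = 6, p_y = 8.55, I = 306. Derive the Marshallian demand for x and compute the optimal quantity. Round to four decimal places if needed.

x* = 5.7

Set MRS = p_x/p_y: (4/x)/1 = p_x/p_y.
So x*(p_x,p_y) = 4·p_y/p_x, independent of income; and y* = (I − 4·p_y)/p_y.
At the given prices: x* = 4·8.55/6 = 5.7.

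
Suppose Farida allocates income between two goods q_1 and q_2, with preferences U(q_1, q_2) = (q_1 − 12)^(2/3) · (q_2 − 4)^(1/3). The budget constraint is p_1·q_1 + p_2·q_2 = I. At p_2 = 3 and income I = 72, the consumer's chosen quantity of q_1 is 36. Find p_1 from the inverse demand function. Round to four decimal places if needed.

This is Cobb-Douglas in (q_1−12, q_2−4): tangency gives 2/3·p_2·(q_2−4) = 1/3·p_1·(q_1−12).
Substituting into the budget: q_1* = 12 + 2/3·(I − 12·p_1 − 4·p_2)/p_1, and q_2* = 4 + 1/3·(…)/p_2.
Set q_1* = 36 in the demand function and solve for p_1: p_1 = 1.25.

p_1 = 1.25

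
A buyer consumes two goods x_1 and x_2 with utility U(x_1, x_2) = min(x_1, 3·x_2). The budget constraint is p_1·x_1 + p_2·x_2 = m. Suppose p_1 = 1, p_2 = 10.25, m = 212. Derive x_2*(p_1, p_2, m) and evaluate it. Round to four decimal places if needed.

x_2* = 16

With perfect complements, no substitution: consume in ratio x_1:x_2 = 3:1.
Budget: p_1·x_1 + p_2·(1/3)·x_1 = m, so (3·p_1 + p_2)·x_1 = 3·m.
Demand: x_1*(p_1,p_2,m) = 3·m/(3·p_1 + p_2), x_2* = m/(3·p_1 + p_2).
Here 3·1 + 10.25 = 13.25, giving x_2* = 16.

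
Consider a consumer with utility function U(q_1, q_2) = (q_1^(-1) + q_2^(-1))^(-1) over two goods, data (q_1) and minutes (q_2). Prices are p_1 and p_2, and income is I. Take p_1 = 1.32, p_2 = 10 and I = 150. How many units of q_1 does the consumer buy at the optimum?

q_1* = 30.2836

From the CES first-order condition, (q_2/q_1)^(2) = p_1/p_2.
Solve for the ratio: q_2/q_1 = [p_1/p_2]^(0.5).
Substitute q_2 = (q_2/q_1)·q_1 into the budget: q_1* = I/(p_1 + p_2·(q_2/q_1)).
Numerically q_2/q_1 = 0.363318, so q_1* = 150/(1.32 + 10·0.363318) = 30.2836.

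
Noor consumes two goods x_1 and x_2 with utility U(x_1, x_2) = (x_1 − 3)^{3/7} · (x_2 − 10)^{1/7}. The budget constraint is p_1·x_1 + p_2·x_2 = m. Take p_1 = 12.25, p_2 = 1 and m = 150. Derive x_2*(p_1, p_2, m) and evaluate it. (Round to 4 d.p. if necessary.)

This is Cobb-Douglas in (x_1−3, x_2−10): tangency gives 3/7·p_2·(x_2−10) = 1/7·p_1·(x_1−3).
After buying the subsistence bundle (3, 10), a share 0.75 of the remaining income goes to x_1: x_1* = 3 + 0.75·(m − 3p_1 − 10p_2)/p_1.
Discretionary income = 150 − 3·12.25 − 10·1 = 103.25; x_2* = 10 + 0.25·103.25/1 = 35.8125.

x_2* = 35.8125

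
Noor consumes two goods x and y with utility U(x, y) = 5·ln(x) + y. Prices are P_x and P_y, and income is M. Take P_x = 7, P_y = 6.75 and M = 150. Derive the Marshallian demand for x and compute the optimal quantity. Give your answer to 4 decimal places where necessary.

MU_x = 5/x, MU_y = 1. Tangency: 5/x = P_x/P_y.
So x*(P_x,P_y) = 5·P_y/P_x, independent of income; and y* = (M − 5·P_y)/P_y.
At the given prices: x* = 5·6.75/7 = 4.8214.

x* = 4.8214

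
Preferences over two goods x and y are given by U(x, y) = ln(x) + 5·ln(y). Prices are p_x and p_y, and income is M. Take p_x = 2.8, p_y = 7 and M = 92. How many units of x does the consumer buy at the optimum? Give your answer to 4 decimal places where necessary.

Tangency: MRS = (1/5)·y/x = p_x/p_y.
Rearranging, p_y·y = 5·p_x·x. Substituting into the budget gives p_x·x·(1 + 5) = M.
Demand: x*(p_x,p_y,M) = 1/6·M/p_x and y* = 5/6·M/p_y.
At p_x=2.8, p_y=7, M=92: x* = 1/6·92/2.8 = 5.4762.

x* = 5.4762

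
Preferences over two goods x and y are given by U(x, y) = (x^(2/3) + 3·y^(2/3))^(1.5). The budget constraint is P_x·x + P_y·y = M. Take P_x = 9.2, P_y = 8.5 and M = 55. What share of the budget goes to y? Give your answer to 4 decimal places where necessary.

With the ratio pinned down, the budget gives x* = M/(P_x + P_y·(y/x)) and y* = (y/x)·x*.
Numerically y/x = 34.235011, so x* = 55/(9.2 + 8.5·34.235011) = 0.1832 and y* = 34.235011·0.1832 = 6.2723.
Expenditure on y: 8.5·6.2723 = 53.3144; share = 0.9694.

share on y = 0.9694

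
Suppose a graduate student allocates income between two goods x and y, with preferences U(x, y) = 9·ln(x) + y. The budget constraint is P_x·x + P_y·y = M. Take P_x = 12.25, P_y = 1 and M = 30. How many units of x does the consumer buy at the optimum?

x* = 0.7347

MU_x = 9/x, MU_y = 1. Tangency: 9/x = P_x/P_y.
So x*(P_x,P_y) = 9·P_y/P_x, independent of income; and y* = (M − 9·P_y)/P_y.
At the given prices: x* = 9·1/12.25 = 0.7347.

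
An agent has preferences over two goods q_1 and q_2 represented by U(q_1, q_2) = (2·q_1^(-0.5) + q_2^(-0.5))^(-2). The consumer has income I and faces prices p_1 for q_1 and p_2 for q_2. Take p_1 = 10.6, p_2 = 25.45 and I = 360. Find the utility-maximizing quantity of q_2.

MRS = MU_q_1/MU_q_2 = 2·(q_2/q_1)^(1.5). Set equal to p_1/p_2.
Hence q_2/q_1 = ((1/2)·p_1/p_2)^(1/(1.5)), i.e. raised to the 2/3 power.
With the ratio pinned down, the budget gives q_1* = I/(p_1 + p_2·(q_2/q_1)) and q_2* = (q_2/q_1)·q_1*.
Numerically q_2/q_1 = 0.351338, so q_1* = 360/(10.6 + 25.45·0.351338) = 18.4223 and q_2* = 0.351338·18.4223 = 6.4725.

q_2* = 6.4725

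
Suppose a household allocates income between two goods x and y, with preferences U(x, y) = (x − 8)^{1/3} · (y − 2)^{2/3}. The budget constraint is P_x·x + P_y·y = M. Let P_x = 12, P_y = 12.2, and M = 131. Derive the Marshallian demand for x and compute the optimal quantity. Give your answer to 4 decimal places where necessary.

MRS = (1/2)·(y−2)/(x−8). Tangency with P_x/P_y gives y−2 = 2·(P_x/P_y)·(x−8).
Substituting into the budget: x* = 8 + 1/3·(M − 8·P_x − 2·P_y)/P_x, and y* = 2 + 2/3·(…)/P_y.
Discretionary income = 131 − 8·12 − 2·12.2 = 10.6; x* = 8 + 1/3·10.6/12 = 8.2944.

x* = 8.2944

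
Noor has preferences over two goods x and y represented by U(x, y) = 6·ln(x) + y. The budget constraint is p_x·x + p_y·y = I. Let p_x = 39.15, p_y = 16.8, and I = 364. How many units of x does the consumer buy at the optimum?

x* = 2.5747

Set MRS = p_x/p_y: (6/x)/1 = p_x/p_y.
So x*(p_x,p_y) = 6·p_y/p_x, independent of income; and y* = (I − 6·p_y)/p_y.
At the given prices: x* = 6·16.8/39.15 = 2.5747.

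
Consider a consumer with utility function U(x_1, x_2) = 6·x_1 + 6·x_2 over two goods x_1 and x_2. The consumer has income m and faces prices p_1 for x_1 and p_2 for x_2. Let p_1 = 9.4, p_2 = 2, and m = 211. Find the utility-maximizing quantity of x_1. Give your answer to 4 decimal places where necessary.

Numerically: x_1* = 0, x_2* = 105.5.

x_1* = 0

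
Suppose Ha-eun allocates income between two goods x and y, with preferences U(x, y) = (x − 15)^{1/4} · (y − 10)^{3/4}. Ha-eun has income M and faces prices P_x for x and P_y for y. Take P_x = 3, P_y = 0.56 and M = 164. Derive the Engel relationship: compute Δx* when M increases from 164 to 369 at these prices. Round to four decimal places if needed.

Δx* = 17.0833

This is Cobb-Douglas in (x−15, y−10): tangency gives 0.25·P_y·(y−10) = 0.75·P_x·(x−15).
Substituting into the budget: x* = 15 + 0.25·(M − 15·P_x − 10·P_y)/P_x, and y* = 10 + 0.75·(…)/P_y.
Discretionary income = 164 − 15·3 − 10·0.56 = 113.4; x* = 15 + 0.25·113.4/3 = 24.45.
At M' = 369: x* = 41.5333. Change: 41.5333 − 24.45 = 17.0833.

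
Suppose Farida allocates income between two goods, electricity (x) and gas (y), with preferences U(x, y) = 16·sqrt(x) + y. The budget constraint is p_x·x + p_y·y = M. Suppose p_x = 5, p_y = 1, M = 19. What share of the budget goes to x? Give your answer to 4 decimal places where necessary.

share on x = 0.6737

Utility is quasi-linear in y; the FOC for x is 8/√x = p_x/p_y.
Solve: √x = 8·p_y/p_x, so x*(p_x,p_y) = (8·p_y/p_x)², and y* = (M − p_x·x*)/p_y.
Plugging in: x* = (8·1/5)² = 2.56, y* = 6.2.
Expenditure on x: 5·2.56 = 12.8; share = 0.6737.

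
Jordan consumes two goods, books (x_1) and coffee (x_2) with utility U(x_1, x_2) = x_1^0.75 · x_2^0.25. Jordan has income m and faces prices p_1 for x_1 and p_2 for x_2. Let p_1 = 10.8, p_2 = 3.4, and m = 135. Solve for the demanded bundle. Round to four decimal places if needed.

Tangency: MRS = 3·x_2/x_1 = p_1/p_2.
So 0.75·p_2·x_2 = 0.25·p_1·x_1; combined with the budget, a share 0.75 of income goes to x_1.
Demand: x_1*(p_1,p_2,m) = 0.75·m/p_1 and x_2* = 0.25·m/p_2.
At p_1=10.8, p_2=3.4, m=135: x_1* = 0.75·135/10.8 = 9.375, x_2* = 9.9265.

x_1* = 9.375, x_2* = 9.9265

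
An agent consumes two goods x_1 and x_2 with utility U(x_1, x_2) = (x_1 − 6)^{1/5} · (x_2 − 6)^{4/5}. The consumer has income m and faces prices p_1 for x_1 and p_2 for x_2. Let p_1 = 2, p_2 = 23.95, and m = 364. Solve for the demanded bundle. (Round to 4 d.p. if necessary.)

x_1* = 26.83, x_2* = 12.9578

After buying the subsistence bundle (6, 6), a share 0.2 of the remaining income goes to x_1: x_1* = 6 + 0.2·(m − 6p_1 − 6p_2)/p_1.
Discretionary income = 364 − 6·2 − 6·23.95 = 208.3; x_1* = 6 + 0.2·208.3/2 = 26.83; x_2* = 6 + 0.8·208.3/23.95 = 12.9578.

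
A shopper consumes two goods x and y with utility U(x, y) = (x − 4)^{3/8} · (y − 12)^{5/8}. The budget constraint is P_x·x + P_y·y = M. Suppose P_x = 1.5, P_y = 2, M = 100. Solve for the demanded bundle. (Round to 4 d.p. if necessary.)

After buying the subsistence bundle (4, 12), a share 0.375 of the remaining income goes to x: x* = 4 + 0.375·(M − 4P_x − 12P_y)/P_x.
Discretionary income = 100 − 4·1.5 − 12·2 = 70; x* = 4 + 0.375·70/1.5 = 21.5; y* = 12 + 0.625·70/2 = 33.875.

x* = 21.5, y* = 33.875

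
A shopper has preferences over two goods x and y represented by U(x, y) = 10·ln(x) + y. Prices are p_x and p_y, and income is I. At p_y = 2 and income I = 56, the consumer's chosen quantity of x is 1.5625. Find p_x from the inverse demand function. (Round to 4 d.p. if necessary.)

MU_x = 10/x, MU_y = 1. Tangency: 10/x = p_x/p_y.
So x*(p_x,p_y) = 10·p_y/p_x, independent of income; and y* = (I − 10·p_y)/p_y.
Set x* = 1.5625 in the demand function and solve for p_x: p_x = 12.8.

p_x = 12.8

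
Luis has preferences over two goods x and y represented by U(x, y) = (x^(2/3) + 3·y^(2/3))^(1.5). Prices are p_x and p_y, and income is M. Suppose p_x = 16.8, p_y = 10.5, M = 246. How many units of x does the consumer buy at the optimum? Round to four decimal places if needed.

Substitute y = (y/x)·x into the budget: x* = M/(p_x + p_y·(y/x)).
Numerically y/x = 110.592, so x* = 246/(16.8 + 10.5·110.592) = 0.2088.

x* = 0.2088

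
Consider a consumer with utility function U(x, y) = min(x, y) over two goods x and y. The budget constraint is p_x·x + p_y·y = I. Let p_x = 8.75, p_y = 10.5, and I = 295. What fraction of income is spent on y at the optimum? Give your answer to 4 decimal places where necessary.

Leontief preferences: the optimum is at the kink where x/1 = y/1, i.e. y = x.
Budget: p_x·x + p_y·x = I, so (p_x + p_y)·x = I.
Demand: x*(p_x,p_y,I) = I/(p_x + p_y), y* = I/(p_x + p_y).
Here 8.75 + 10.5 = 19.25, giving x* = 15.3247 and y* = 15.3247.
Expenditure on y: 10.5·15.3247 = 160.9091; share = 0.5455.

share on y = 0.5455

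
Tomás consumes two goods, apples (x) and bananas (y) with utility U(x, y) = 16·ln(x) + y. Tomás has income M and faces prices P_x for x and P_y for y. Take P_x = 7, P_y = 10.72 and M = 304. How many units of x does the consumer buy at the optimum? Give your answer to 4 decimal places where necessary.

x* = 24.5029

MU_x = 16/x, MU_y = 1. Tangency: 16/x = P_x/P_y.
So x*(P_x,P_y) = 16·P_y/P_x, independent of income; and y* = (M − 16·P_y)/P_y.
At the given prices: x* = 16·10.72/7 = 24.5029.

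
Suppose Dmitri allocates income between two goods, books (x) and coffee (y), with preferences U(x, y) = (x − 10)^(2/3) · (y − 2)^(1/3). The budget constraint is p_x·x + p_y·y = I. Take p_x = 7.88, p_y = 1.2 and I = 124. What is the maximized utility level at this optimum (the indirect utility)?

V = 5.3818

Discretionary income = 124 − 10·7.88 − 2·1.2 = 42.8; x* = 10 + 2/3·42.8/7.88 = 13.621; y* = 2 + 1/3·42.8/1.2 = 13.8889.
Utility at the optimum: U(13.621, 13.8889) = 5.3818.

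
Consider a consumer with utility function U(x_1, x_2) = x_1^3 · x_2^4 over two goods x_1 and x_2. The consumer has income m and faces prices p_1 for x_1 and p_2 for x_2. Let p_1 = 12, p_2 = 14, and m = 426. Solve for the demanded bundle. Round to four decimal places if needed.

MU_x_1/MU_x_2 = (3·x_2)/(4·x_1); tangency sets this equal to p_1/p_2.
Rearranging, p_2·x_2 = (4/3)·p_1·x_1. Substituting into the budget gives p_1·x_1·(1 + (4/3)) = m.
Demand: x_1*(p_1,p_2,m) = 3/7·m/p_1 and x_2* = 4/7·m/p_2.
At p_1=12, p_2=14, m=426: x_1* = 3/7·426/12 = 15.2143, x_2* = 17.3878.

x_1* = 15.2143, x_2* = 17.3878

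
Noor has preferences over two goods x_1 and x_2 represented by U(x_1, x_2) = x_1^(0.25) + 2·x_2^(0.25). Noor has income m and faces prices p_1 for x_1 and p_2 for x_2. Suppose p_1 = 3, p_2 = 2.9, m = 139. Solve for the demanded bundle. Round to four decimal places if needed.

x_1* = 13.0572, x_2* = 34.4235

MU_x_1 ∝ x_1^(-0.75), MU_x_2 ∝ 2·x_2^(-0.75), so MRS = (1/2)·(x_2/x_1)^(0.75) = p_1/p_2.
Hence x_2/x_1 = (2·p_1/p_2)^(1/(0.75)), i.e. raised to the 4/3 power.
With the ratio pinned down, the budget gives x_1* = m/(p_1 + p_2·(x_2/x_1)) and x_2* = (x_2/x_1)·x_1*.
Numerically x_2/x_1 = 2.636358, so x_1* = 139/(3 + 2.9·2.636358) = 13.0572 and x_2* = 2.636358·13.0572 = 34.4235.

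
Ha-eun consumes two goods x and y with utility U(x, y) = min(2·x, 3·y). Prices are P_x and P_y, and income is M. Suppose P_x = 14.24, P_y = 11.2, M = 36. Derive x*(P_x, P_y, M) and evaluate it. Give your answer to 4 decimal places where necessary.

x* = 1.6585

With perfect complements, no substitution: consume in ratio x:y = 3:2.
Budget: P_x·x + P_y·(2/3)·x = M, so (3·P_x + 2·P_y)·x = 3·M.
Demand: x*(P_x,P_y,M) = 3·M/(3·P_x + 2·P_y), y* = 2·M/(3·P_x + 2·P_y).
Here 3·14.24 + 2·11.2 = 65.12, giving x* = 1.6585.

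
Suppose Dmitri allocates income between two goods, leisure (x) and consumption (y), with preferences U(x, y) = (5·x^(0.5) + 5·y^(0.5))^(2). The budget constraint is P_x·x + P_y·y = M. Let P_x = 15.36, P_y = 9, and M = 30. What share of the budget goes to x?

share on x = 0.3695

From the CES first-order condition, (y/x)^(0.5) = P_x/P_y.
Solve for the ratio: y/x = [P_x/P_y]^(2).
Substitute y = (y/x)·x into the budget: x* = M/(P_x + P_y·(y/x)).
Numerically y/x = 2.912711, so x* = 30/(15.36 + 9·2.912711) = 0.7216 and y* = 2.912711·0.7216 = 2.1018.
Expenditure on x: 15.36·0.7216 = 11.0837; share = 0.3695.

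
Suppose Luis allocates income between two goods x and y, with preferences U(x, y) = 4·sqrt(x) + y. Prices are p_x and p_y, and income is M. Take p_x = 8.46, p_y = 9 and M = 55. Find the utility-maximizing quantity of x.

Set MRS = p_x/p_y: 2·x^(−1/2) = p_x/p_y.
Solve: √x = 2·p_y/p_x, so x*(p_x,p_y) = (2·p_y/p_x)², and y* = (M − p_x·x*)/p_y.
Plugging in: x* = (2·9/8.46)² = 4.5269.

x* = 4.5269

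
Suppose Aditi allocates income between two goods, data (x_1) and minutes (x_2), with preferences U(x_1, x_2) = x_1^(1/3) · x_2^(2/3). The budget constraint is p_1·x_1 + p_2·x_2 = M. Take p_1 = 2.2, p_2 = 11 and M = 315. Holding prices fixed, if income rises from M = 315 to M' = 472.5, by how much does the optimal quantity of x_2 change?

Δx_2* = 9.5455

The MRS is (1/2)·x_2/x_1. Set MRS = p_1/p_2.
Rearranging, p_2·x_2 = 2·p_1·x_1. Substituting into the budget gives p_1·x_1·(1 + 2) = M.
Demand: x_1*(p_1,p_2,M) = 1/3·M/p_1 and x_2* = 2/3·M/p_2.
At p_1=2.2, p_2=11, M=315: x_2* = 2/3·315/11 = 19.0909.
At M' = 472.5: x_2* = 28.6364. Change: 28.6364 − 19.0909 = 9.5455.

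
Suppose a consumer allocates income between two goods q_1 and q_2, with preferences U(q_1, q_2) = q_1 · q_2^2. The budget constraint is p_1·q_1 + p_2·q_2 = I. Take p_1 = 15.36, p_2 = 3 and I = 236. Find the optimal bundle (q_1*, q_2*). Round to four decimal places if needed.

q_1* = 5.1215, q_2* = 52.4444

Tangency: MRS = (1/2)·q_2/q_1 = p_1/p_2.
So p_2·q_2 = 2·p_1·q_1; combined with the budget, a share 1/3 of income goes to q_1.
Demand: q_1*(p_1,p_2,I) = 1/3·I/p_1 and q_2* = 2/3·I/p_2.
At p_1=15.36, p_2=3, I=236: q_1* = 1/3·236/15.36 = 5.1215, q_2* = 52.4444.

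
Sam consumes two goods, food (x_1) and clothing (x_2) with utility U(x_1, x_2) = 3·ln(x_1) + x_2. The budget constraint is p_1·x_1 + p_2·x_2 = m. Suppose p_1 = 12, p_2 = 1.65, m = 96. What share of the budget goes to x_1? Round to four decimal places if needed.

MU_x_1 = 3/x_1, MU_x_2 = 1. Tangency: 3/x_1 = p_1/p_2.
So x_1*(p_1,p_2) = 3·p_2/p_1, independent of income; and x_2* = (m − 3·p_2)/p_2.
At the given prices: x_1* = 3·1.65/12 = 0.4125, and x_2* = 55.1818.
Expenditure on x_1: 12·0.4125 = 4.95; share = 0.0516.

share on x_1 = 0.0516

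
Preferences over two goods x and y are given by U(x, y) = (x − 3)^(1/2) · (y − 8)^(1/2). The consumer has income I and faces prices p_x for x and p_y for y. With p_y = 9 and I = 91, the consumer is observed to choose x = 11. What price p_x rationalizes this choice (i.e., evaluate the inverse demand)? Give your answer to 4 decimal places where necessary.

Let x' = x−3, y' = y−8. MRS = y'/x' = p_x/p_y.
After buying the subsistence bundle (3, 8), a share 0.5 of the remaining income goes to x: x* = 3 + 0.5·(I − 3p_x − 8p_y)/p_x.
Set x* = 11 in the demand function and solve for p_x: p_x = 1.

p_x = 1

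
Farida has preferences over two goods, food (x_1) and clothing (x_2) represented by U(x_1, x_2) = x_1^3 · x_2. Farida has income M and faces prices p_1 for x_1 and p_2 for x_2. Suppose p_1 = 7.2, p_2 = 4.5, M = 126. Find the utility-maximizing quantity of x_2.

x_2* = 7

The MRS is 3·x_2/x_1. Set MRS = p_1/p_2.
Rearranging, p_2·x_2 = (1/3)·p_1·x_1. Substituting into the budget gives p_1·x_1·(1 + (1/3)) = M.
Demand: x_1*(p_1,p_2,M) = 0.75·M/p_1 and x_2* = 0.25·M/p_2.
At p_1=7.2, p_2=4.5, M=126: x_2* = 0.25·126/4.5 = 7.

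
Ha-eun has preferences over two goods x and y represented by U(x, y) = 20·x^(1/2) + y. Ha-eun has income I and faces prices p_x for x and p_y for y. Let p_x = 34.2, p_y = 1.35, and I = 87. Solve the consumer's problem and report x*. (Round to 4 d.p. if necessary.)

x* = 0.1558

Set MRS = p_x/p_y: 10·x^(−1/2) = p_x/p_y.
Thus x* = (10·p_y/p_x)² — independent of I — with the rest of income spent on y.
Plugging in: x* = (10·1.35/34.2)² = 0.1558.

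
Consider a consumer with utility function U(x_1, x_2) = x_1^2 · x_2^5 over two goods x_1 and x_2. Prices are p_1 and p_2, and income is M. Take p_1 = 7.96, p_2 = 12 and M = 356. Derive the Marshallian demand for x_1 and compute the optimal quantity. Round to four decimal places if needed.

MU_x_1/MU_x_2 = (2·x_2)/(5·x_1); tangency sets this equal to p_1/p_2.
So 2·p_2·x_2 = 5·p_1·x_1; combined with the budget, a share 2/7 of income goes to x_1.
Demand: x_1*(p_1,p_2,M) = 2/7·M/p_1 and x_2* = 5/7·M/p_2.
At p_1=7.96, p_2=12, M=356: x_1* = 2/7·356/7.96 = 12.7782.

x_1* = 12.7782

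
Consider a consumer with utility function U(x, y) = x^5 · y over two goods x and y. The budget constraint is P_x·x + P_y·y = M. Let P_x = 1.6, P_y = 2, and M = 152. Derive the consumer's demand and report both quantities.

x* = 79.1667, y* = 12.6667

Demand: x*(P_x,P_y,M) = 5/6·M/P_x and y* = 1/6·M/P_y.
At P_x=1.6, P_y=2, M=152: x* = 5/6·152/1.6 = 79.1667, y* = 12.6667.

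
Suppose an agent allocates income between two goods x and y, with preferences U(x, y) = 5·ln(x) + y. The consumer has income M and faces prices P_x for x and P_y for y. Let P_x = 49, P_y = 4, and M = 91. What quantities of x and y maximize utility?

x* = 0.4082, y* = 17.75

MU_x = 5/x, MU_y = 1. Tangency: 5/x = P_x/P_y.
So x*(P_x,P_y) = 5·P_y/P_x, independent of income; and y* = (M − 5·P_y)/P_y.
At the given prices: x* = 5·4/49 = 0.4082, and y* = 17.75.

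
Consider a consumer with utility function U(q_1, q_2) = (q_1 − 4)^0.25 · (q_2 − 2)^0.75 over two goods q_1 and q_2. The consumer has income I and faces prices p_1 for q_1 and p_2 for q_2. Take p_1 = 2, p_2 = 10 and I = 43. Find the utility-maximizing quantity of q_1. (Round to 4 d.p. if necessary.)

This is Cobb-Douglas in (q_1−4, q_2−2): tangency gives 0.25·p_2·(q_2−2) = 0.75·p_1·(q_1−4).
After buying the subsistence bundle (4, 2), a share 0.25 of the remaining income goes to q_1: q_1* = 4 + 0.25·(I − 4p_1 − 2p_2)/p_1.
Discretionary income = 43 − 4·2 − 2·10 = 15; q_1* = 4 + 0.25·15/2 = 5.875.

q_1* = 5.875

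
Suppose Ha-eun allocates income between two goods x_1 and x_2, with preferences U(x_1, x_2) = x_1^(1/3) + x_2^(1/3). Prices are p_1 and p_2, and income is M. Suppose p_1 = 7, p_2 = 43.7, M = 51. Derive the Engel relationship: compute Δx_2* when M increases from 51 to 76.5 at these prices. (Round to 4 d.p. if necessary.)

Δx_2* = 0.1668

MRS = MU_x_1/MU_x_2 = (x_2/x_1)^(2/3). Set equal to p_1/p_2.
Hence x_2/x_1 = (p_1/p_2)^(1/(2/3)), i.e. raised to the 1.5 power.
Substitute x_2 = (x_2/x_1)·x_1 into the budget: x_1* = M/(p_1 + p_2·(x_2/x_1)).
Numerically x_2/x_1 = 0.06411, so x_1* = 51/(7 + 43.7·0.06411) = 5.2032 and x_2* = 0.06411·5.2032 = 0.3336.
At M' = 76.5: x_2* = 0.5004. Change: 0.5004 − 0.3336 = 0.1668.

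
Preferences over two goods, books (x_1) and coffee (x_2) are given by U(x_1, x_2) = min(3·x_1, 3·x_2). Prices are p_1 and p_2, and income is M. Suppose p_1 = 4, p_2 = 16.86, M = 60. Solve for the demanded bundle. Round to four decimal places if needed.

Demand: x_1*(p_1,p_2,M) = 3·M/(3·p_1 + 3·p_2), x_2* = 3·M/(3·p_1 + 3·p_2).
Here 3·4 + 3·16.86 = 62.58, giving x_1* = 2.8763 and x_2* = 2.8763.

x_1* = 2.8763, x_2* = 2.8763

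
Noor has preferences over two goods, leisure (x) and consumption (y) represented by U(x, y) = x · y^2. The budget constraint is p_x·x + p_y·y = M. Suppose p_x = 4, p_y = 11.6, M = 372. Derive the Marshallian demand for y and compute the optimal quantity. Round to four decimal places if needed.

y* = 21.3793

At p_x=4, p_y=11.6, M=372: y* = 2/3·372/11.6 = 21.3793.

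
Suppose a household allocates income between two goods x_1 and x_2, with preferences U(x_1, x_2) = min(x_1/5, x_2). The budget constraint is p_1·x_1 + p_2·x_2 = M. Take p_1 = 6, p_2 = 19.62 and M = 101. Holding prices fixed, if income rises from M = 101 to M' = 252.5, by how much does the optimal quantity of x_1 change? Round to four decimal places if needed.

With perfect complements, no substitution: consume in ratio x_1:x_2 = 5:1.
Budget: p_1·x_1 + p_2·(1/5)·x_1 = M, so (5·p_1 + p_2)·x_1 = 5·M.
Demand: x_1*(p_1,p_2,M) = 5·M/(5·p_1 + p_2), x_2* = M/(5·p_1 + p_2).
Here 5·6 + 19.62 = 49.62, giving x_1* = 10.1773.
At M' = 252.5: x_1* = 25.4434. Change: 25.4434 − 10.1773 = 15.266.

Δx_1* = 15.266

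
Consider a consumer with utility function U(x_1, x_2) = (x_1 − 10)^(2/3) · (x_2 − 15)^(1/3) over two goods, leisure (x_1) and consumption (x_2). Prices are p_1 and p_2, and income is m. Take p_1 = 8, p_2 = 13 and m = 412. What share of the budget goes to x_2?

MRS = 2·(x_2−15)/(x_1−10). Tangency with p_1/p_2 gives x_2−15 = (1/2)·(p_1/p_2)·(x_1−10).
After buying the subsistence bundle (10, 15), a share 2/3 of the remaining income goes to x_1: x_1* = 10 + 2/3·(m − 10p_1 − 15p_2)/p_1.
Discretionary income = 412 − 10·8 − 15·13 = 137; x_1* = 10 + 2/3·137/8 = 21.4167; x_2* = 15 + 1/3·137/13 = 18.5128.
Expenditure on x_2: 13·18.5128 = 240.6667; share = 0.5841.

share on x_2 = 0.5841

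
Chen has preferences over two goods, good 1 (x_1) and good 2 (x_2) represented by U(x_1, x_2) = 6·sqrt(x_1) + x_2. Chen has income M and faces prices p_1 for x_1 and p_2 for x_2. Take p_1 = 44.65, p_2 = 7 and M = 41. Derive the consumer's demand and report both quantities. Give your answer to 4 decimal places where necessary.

x_1* = 0.2212, x_2* = 4.4462

Plugging in: x_1* = (3·7/44.65)² = 0.2212, x_2* = 4.4462.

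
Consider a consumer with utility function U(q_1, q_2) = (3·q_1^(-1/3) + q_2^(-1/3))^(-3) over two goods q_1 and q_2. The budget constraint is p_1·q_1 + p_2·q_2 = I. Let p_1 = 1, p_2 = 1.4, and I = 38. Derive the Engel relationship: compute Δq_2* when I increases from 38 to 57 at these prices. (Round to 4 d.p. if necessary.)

From the CES first-order condition, 3·(q_2/q_1)^(4/3) = p_1/p_2.
Solve for the ratio: q_2/q_1 = [(1/3)·p_1/p_2]^(0.75).
Substitute q_2 = (q_2/q_1)·q_1 into the budget: q_1* = I/(p_1 + p_2·(q_2/q_1)).
Numerically q_2/q_1 = 0.34085, so q_1* = 38/(1 + 1.4·0.34085) = 25.7245 and q_2* = 0.34085·25.7245 = 8.7682.
At I' = 57: q_2* = 13.1523. Change: 13.1523 − 8.7682 = 4.3841.

Δq_2* = 4.3841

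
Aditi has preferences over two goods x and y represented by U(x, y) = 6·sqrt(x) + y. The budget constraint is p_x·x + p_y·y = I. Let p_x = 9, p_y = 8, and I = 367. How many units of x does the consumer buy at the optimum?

MU_x = 3/√x, MU_y = 1. Tangency: 3/√x = p_x/p_y.
Thus x* = (3·p_y/p_x)² — independent of I — with the rest of income spent on y.
Plugging in: x* = (3·8/9)² = 7.1111.

x* = 7.1111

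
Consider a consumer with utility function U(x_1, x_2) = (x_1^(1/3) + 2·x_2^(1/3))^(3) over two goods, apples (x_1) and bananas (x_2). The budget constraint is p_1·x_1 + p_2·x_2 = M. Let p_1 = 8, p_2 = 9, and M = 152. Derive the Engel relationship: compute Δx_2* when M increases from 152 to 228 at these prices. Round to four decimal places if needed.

Δx_2* = 6.1414

MU_x_1 ∝ x_1^(-2/3), MU_x_2 ∝ 2·x_2^(-2/3), so MRS = (1/2)·(x_2/x_1)^(2/3) = p_1/p_2.
Hence x_2/x_1 = (2·p_1/p_2)^(1/(2/3)), i.e. raised to the 1.5 power.
Substitute x_2 = (x_2/x_1)·x_1 into the budget: x_1* = M/(p_1 + p_2·(x_2/x_1)).
Numerically x_2/x_1 = 2.37037, so x_1* = 152/(8 + 9·2.37037) = 5.1818 and x_2* = 2.37037·5.1818 = 12.2828.
At M' = 228: x_2* = 18.4242. Change: 18.4242 − 12.2828 = 6.1414.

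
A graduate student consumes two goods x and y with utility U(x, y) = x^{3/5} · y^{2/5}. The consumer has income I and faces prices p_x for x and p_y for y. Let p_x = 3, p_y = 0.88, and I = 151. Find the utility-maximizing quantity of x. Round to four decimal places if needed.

x* = 30.2

The MRS is (3/2)·y/x. Set MRS = p_x/p_y.
So 0.6·p_y·y = 0.4·p_x·x; combined with the budget, a share 0.6 of income goes to x.
Demand: x*(p_x,p_y,I) = 0.6·I/p_x and y* = 0.4·I/p_y.
At p_x=3, p_y=0.88, I=151: x* = 0.6·151/3 = 30.2.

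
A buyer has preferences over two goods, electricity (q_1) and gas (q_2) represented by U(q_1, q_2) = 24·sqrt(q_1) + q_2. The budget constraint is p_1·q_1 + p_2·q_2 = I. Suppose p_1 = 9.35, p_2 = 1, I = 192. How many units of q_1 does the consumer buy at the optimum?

q_1* = 1.6472

MU_q_1 = 12/√q_1, MU_q_2 = 1. Tangency: 12/√q_1 = p_1/p_2.
Thus q_1* = (12·p_2/p_1)² — independent of I — with the rest of income spent on q_2.
Plugging in: q_1* = (12·1/9.35)² = 1.6472.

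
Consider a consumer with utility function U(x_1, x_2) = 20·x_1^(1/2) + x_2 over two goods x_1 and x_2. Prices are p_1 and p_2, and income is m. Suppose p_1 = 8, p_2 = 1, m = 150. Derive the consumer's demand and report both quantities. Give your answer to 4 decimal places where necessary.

x_1* = 1.5625, x_2* = 137.5

Utility is quasi-linear in x_2; the FOC for x_1 is 10/√x_1 = p_1/p_2.
Solve: √x_1 = 10·p_2/p_1, so x_1*(p_1,p_2) = (10·p_2/p_1)², and x_2* = (m − p_1·x_1*)/p_2.
Plugging in: x_1* = (10·1/8)² = 1.5625, x_2* = 137.5.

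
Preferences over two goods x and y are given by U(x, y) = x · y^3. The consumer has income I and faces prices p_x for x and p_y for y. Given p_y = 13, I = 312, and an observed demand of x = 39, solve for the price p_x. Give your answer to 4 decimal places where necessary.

p_x = 2

MU_x/MU_y = (y)/(3·x); tangency sets this equal to p_x/p_y.
So p_y·y = 3·p_x·x; combined with the budget, a share 0.25 of income goes to x.
Demand: x*(p_x,p_y,I) = 0.25·I/p_x and y* = 0.75·I/p_y.
Set x* = 39 in the demand function and solve for p_x: p_x = 2.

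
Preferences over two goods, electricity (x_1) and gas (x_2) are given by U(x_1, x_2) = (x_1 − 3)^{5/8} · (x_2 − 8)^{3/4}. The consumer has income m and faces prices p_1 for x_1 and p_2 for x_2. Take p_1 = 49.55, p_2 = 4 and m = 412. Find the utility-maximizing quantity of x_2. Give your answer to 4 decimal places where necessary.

This is Cobb-Douglas in (x_1−3, x_2−8): tangency gives 0.625·p_2·(x_2−8) = 0.75·p_1·(x_1−3).
Substituting into the budget: x_1* = 3 + 5/11·(m − 3·p_1 − 8·p_2)/p_1, and x_2* = 8 + 6/11·(…)/p_2.
Discretionary income = 412 − 3·49.55 − 8·4 = 231.35; x_2* = 8 + 6/11·231.35/4 = 39.5477.

x_2* = 39.5477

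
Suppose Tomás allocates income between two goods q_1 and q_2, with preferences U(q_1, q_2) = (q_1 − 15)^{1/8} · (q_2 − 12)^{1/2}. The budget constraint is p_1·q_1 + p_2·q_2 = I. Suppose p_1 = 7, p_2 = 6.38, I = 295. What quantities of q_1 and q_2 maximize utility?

Let q_1' = q_1−15, q_2' = q_2−12. MRS = (1/4)·q_2'/q_1' = p_1/p_2.
After buying the subsistence bundle (15, 12), a share 0.2 of the remaining income goes to q_1: q_1* = 15 + 0.2·(I − 15p_1 − 12p_2)/p_1.
Discretionary income = 295 − 15·7 − 12·6.38 = 113.44; q_1* = 15 + 0.2·113.44/7 = 18.2411; q_2* = 12 + 0.8·113.44/6.38 = 26.2245.

q_1* = 18.2411, q_2* = 26.2245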